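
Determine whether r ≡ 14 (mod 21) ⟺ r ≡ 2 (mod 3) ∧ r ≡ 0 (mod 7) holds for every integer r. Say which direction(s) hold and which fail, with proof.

Both directions hold.

(⇐) If r ≡ 2 (mod 3) and r ≡ 0 (mod 7), then by the Chinese remainder theorem r ≡ 14 (mod 21). This is exactly r ≡ 14 (mod 21).

(⇒) Suppose r ≡ 14 (mod 21); write r = 21j + 14. Since 3 ∣ 21, reducing mod 3 gives r ≡ 14 ≡ 2 (mod 3); since 7 ∣ 21, reducing mod 7 gives r ≡ 14 ≡ 0 (mod 7).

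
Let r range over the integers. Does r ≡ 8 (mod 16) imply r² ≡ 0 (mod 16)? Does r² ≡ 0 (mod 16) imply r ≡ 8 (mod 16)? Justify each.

Not equivalent: only (⇒) holds.

Forward direction. Suppose r ≡ 8 (mod 16). Write r = 16j + 8. Then (16j + 8)² = 256j² + 256j + 64 = 16(16j² + 16j + 4) + 0, so r² ≡ 0 (mod 16).

Converse. This fails: take r = 0. Then 0² = 0 ≡ 0 (mod 16), yet 0 ≡ 0 (mod 16), not 8.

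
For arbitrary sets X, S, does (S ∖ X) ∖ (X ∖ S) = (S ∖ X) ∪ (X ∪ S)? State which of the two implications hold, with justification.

Forward inclusion. Let x ∈ (S ∖ X) ∖ (X ∖ S). Then x ∈ S and x ∉ X, from which x ∈ (S ∖ X) ∪ (X ∪ S).

Reverse inclusion. This inclusion fails. Take X = {1}, S = ∅; then 1 ∈ (S ∖ X) ∪ (X ∪ S) but 1 ∉ (S ∖ X) ∖ (X ∖ S).

(⊆) holds; (⊇) fails.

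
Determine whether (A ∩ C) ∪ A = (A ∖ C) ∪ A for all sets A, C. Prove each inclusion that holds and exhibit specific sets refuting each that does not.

The two sets are equal.

(⊆) Let x ∈ (A ∩ C) ∪ A. Then either x ∈ A and x ∉ C; or x ∈ A ∩ C. In each case x ∈ (A ∖ C) ∪ A, so (A ∩ C) ∪ A ⊆ (A ∖ C) ∪ A.

(⊇) Let x ∈ (A ∖ C) ∪ A. Then either x ∈ A and x ∉ C; or x ∈ A ∩ C. In each case x ∈ (A ∩ C) ∪ A, so (A ∖ C) ∪ A ⊆ (A ∩ C) ∪ A.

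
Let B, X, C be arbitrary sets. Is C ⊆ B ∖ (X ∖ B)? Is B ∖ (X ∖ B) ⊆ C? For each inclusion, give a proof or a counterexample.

(⟹) This inclusion fails. Take B = ∅, X = ∅, C = {1}; then 1 ∈ C but 1 ∉ B ∖ (X ∖ B).

(⟸) This inclusion fails. Take B = {1}, X = ∅, C = ∅; then 1 ∈ B ∖ (X ∖ B) but 1 ∉ C.

Neither inclusion holds.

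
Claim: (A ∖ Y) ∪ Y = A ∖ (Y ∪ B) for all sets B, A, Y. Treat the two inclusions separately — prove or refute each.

(⊆) fails; (⊇) holds.

Forward inclusion. This inclusion fails. Take B = {1}, A = {1}, Y = ∅; then 1 ∈ (A ∖ Y) ∪ Y but 1 ∉ A ∖ (Y ∪ B).

Reverse inclusion. Let x ∈ A ∖ (Y ∪ B). Then x ∈ A and x ∉ B, Y, from which x ∈ (A ∖ Y) ∪ Y.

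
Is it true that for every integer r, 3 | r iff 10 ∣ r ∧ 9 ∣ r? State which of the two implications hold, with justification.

(⇒) fails; (⇐) holds.

[⇒] This fails: take r = 3. Certainly 3 ∣ 3, but 10 ∤ 3.

[⇐] Suppose 10 ∣ r and 9 ∣ r. Any common multiple of 10 and 9 is a multiple of their lcm; here gcd(10, 9) = 1, so lcm(10, 9) = 10·9 = 90, so 90 ∣ r. Since 3 ∣ 90, it follows that 3 ∣ r.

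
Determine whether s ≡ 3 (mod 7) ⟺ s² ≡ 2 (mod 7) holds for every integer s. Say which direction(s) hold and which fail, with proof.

[⇒] Suppose s ≡ 3 (mod 7). Write s = 7j + 3. Then (7j + 3)² = 49j² + 42j + 9 = 7(7j² + 6j + 1) + 2, so s² ≡ 2 (mod 7).

[⇐] This fails: take s = 4. Then 4² = 16 ≡ 2 (mod 7), yet 4 ≡ 4 (mod 7), not 3.

The forward direction holds; the converse fails.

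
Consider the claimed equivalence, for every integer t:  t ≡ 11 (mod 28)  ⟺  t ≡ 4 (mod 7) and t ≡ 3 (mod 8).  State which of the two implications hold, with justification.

(⟹) This fails: t = 39 gives 39 ≡ 11 (mod 28) but 39 ≡ 7 (mod 8), so the conjunction on the right does not hold.

(⟸) Conversely, if t ≡ 4 (mod 7) and t ≡ 3 (mod 8), then by the Chinese remainder theorem t ≡ 11 (mod 56). Since 11 ≡ 11 (mod 28) and 28 ∣ 56, we get t ≡ 11 (mod 28).

Only the converse holds.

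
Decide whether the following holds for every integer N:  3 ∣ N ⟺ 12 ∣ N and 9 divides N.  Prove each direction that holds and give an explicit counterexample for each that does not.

Only the converse holds.

(⟹) This fails: take N = 3. Certainly 3 ∣ 3, but 12 ∤ 3.

(⟸) Suppose 12 ∣ N and 9 ∣ N. Any common multiple of 12 and 9 is a multiple of their lcm; here lcm(12, 9) = 12·9/gcd(12, 9) = 108/3 = 36, so 36 ∣ N. Since 3 ∣ 36, it follows that 3 ∣ N.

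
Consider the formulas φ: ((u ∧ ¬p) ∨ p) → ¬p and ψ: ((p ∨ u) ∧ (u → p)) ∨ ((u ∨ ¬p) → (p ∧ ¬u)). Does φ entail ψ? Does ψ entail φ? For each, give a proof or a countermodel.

[⇒] This fails. Under u = F, p = F, the left side is true but the right side is false.

[⇐] This fails. Under u = F, p = T, the left side is false but the right side is true.

Neither implication holds.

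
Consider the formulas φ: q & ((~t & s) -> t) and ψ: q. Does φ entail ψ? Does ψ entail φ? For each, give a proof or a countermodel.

(→) Assume the antecedent. If s is true, the antecedent forces (s = T, q = T, t = T), and q holds there. If s is false, the antecedent forces (s = F, q = T, t = F) or (s = F, q = T, t = T), and q holds there. Either way q holds.

(←) This fails. Under s = T, q = T, t = F, the left side is false but the right side is true.

(⇒) holds; (⇐) fails.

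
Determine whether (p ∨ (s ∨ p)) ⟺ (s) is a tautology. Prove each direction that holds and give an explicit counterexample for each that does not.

(⇒) fails; (⇐) holds.

[⇒] This fails. Under p = T, s = F, the left side is true but the right side is false.

[⇐] Assume the antecedent. If p is true, p ∨ (s ∨ p) reduces to true regardless of the other variables. If p is false, the antecedent forces (p = F, s = T), and p ∨ (s ∨ p) holds there. Either way p ∨ (s ∨ p) holds.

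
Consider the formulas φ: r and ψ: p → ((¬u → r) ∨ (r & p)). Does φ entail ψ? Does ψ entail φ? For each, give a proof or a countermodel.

(⇒) holds; (⇐) fails.

(⇒) Assume the antecedent. If u is true, p → ((¬u → r) ∨ (r & p)) reduces to true regardless of the other variables. If u is false, the antecedent forces (u = F, p = F, r = T) or (u = F, p = T, r = T), and p → ((¬u → r) ∨ (r & p)) holds there. Either way p → ((¬u → r) ∨ (r & p)) holds.

(⇐) This fails. Under u = F, p = F, r = F, the left side is false but the right side is true.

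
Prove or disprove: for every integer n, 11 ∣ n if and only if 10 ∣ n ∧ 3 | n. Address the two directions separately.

(⇒) fails and (⇐) fails.

(⟹) This fails: take n = 11. Certainly 11 ∣ 11, but 10 ∤ 11.

(⟸) This fails: take n = 30. Both 10 ∣ 30 and 3 ∣ 30, yet 30 is not a multiple of 11 (since 30 = 2·11 + 8), so 11 ∤ 30.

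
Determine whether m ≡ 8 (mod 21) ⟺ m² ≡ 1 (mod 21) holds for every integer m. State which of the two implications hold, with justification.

Forward direction. Suppose m ≡ 8 (mod 21). Write m = 21j + 8. Then (21j + 8)² = 441j² + 336j + 64 = 21(21j² + 16j + 3) + 1, so m² ≡ 1 (mod 21).

Converse. This fails: take m = 1. Then 1² = 1 ≡ 1 (mod 21), yet 1 ≡ 1 (mod 21), not 8.

Only the forward direction holds.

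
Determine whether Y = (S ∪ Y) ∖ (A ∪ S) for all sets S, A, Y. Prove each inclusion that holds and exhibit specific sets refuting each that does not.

Forward inclusion. This inclusion fails. Take S = {1}, A = ∅, Y = {1}; then 1 ∈ Y but 1 ∉ (S ∪ Y) ∖ (A ∪ S).

Reverse inclusion. Let x ∈ (S ∪ Y) ∖ (A ∪ S). Then x ∈ Y and x ∉ S, A, from which x ∈ Y.

Only the reverse inclusion holds.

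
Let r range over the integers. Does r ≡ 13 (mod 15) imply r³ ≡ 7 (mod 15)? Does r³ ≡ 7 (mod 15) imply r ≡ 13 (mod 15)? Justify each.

The biconditional holds.

Forward direction. Suppose r ≡ 13 (mod 15). Write r = 15j + 13. Then (15j + 13)³ = 3375j³ + 8775j² + 7605j + 2197 = 15(225j³ + 585j² + 507j + 146) + 7, so r³ ≡ 7 (mod 15).

Converse. Suppose r³ ≡ 7 (mod 15). The only residue r in {0, …, 14} with r³ ≡ 7 (mod 15) is r = 13, so r ≡ 13 (mod 15).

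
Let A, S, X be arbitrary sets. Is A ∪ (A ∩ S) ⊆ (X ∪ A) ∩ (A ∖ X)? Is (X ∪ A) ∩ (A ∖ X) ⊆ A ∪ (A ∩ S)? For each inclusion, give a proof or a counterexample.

Forward inclusion. This inclusion fails. Take A = {1}, S = ∅, X = {1}; then 1 ∈ A ∪ (A ∩ S) but 1 ∉ (X ∪ A) ∩ (A ∖ X).

Reverse inclusion. Let x ∈ (X ∪ A) ∩ (A ∖ X). Then either x ∈ A and x ∉ S, X; or x ∈ A ∩ S and x ∉ X. In each case x ∈ A ∪ (A ∩ S), so (X ∪ A) ∩ (A ∖ X) ⊆ A ∪ (A ∩ S).

Only the reverse inclusion holds.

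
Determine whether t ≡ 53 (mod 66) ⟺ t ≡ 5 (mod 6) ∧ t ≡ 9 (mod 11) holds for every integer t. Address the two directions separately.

The biconditional holds.

(→) Suppose t ≡ 53 (mod 66); write t = 66j + 53. Since 6 ∣ 66, reducing mod 6 gives t ≡ 53 ≡ 5 (mod 6); since 11 ∣ 66, reducing mod 11 gives t ≡ 53 ≡ 9 (mod 11).

(←) Conversely, if t ≡ 5 (mod 6) and t ≡ 9 (mod 11), then by the Chinese remainder theorem t ≡ 53 (mod 66). This is exactly t ≡ 53 (mod 66).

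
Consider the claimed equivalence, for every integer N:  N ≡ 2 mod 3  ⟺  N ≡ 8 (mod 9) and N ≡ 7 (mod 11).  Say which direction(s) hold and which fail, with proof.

Only the converse holds.

(⟹) This fails: N = 2 gives 2 ≡ 2 (mod 3) but 2 ≡ 2 (mod 9), so the conjunction on the right does not hold.

(⟸) Conversely, if N ≡ 8 (mod 9) and N ≡ 7 (mod 11), then by the Chinese remainder theorem N ≡ 62 (mod 99). Since 62 ≡ 2 (mod 3) and 3 ∣ 99, we get N ≡ 2 (mod 3).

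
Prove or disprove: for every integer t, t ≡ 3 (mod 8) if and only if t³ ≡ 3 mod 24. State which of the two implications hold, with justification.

Only the converse holds.

Forward direction. This fails: take t = 11. Then 11 ≡ 3 (mod 8), but 11³ = 1331 ≡ 11 (mod 24), not 3.

Converse. The residues r modulo 24 with r³ ≡ 3 (mod 24) are exactly {3}, and each is ≡ 3 (mod 8).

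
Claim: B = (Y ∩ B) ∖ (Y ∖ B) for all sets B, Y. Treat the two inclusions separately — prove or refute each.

Forward inclusion. This inclusion fails. Take B = {1}, Y = ∅; then 1 ∈ B but 1 ∉ (Y ∩ B) ∖ (Y ∖ B).

Reverse inclusion. Let x ∈ (Y ∩ B) ∖ (Y ∖ B). Then x ∈ B ∩ Y, from which x ∈ B.

(⊆) fails; (⊇) holds.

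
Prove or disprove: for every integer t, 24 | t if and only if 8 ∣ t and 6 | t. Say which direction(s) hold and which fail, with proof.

Both directions hold.

(→) If 24 ∣ t, write t = 24q. Since 24 = 3·8, t = 8·(3q), so 8 ∣ t; and since 24 = 4·6, t = 6·(4q), so 6 ∣ t.

(←) Suppose 8 ∣ t and 6 ∣ t. Any common multiple of 8 and 6 is a multiple of their lcm; here lcm(8, 6) = 8·6/gcd(8, 6) = 48/2 = 24, so 24 ∣ t.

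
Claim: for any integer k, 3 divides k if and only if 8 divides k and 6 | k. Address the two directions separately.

Only the converse holds.

Converse. Suppose 8 ∣ k and 6 ∣ k. Any common multiple of 8 and 6 is a multiple of their lcm; here lcm(8, 6) = 8·6/gcd(8, 6) = 48/2 = 24, so 24 ∣ k. Since 3 ∣ 24, it follows that 3 ∣ k.

Forward direction. This fails: take k = 3. Certainly 3 ∣ 3, but 8 ∤ 3.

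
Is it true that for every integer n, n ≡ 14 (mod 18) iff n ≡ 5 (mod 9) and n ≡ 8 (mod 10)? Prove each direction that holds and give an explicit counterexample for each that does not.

The forward direction fails; the converse holds.

(→) This fails: n = 32 gives 32 ≡ 14 (mod 18) but 32 ≡ 2 (mod 10), so the conjunction on the right does not hold.

(←) Conversely, if n ≡ 5 (mod 9) and n ≡ 8 (mod 10), then by the Chinese remainder theorem n ≡ 68 (mod 90). Since 68 ≡ 14 (mod 18) and 18 ∣ 90, we get n ≡ 14 (mod 18).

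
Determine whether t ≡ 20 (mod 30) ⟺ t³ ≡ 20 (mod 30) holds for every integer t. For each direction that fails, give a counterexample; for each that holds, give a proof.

Both directions hold; the statement is true.

Forward direction. Suppose t ≡ 20 (mod 30). Write t = 30j + 20. Then (30j + 20)³ = 27000j³ + 54000j² + 36000j + 8000 = 30(900j³ + 1800j² + 1200j + 266) + 20, so t³ ≡ 20 (mod 30).

Converse. Suppose t³ ≡ 20 (mod 30). The only residue r in {0, …, 29} with r³ ≡ 20 (mod 30) is r = 20, so t ≡ 20 (mod 30).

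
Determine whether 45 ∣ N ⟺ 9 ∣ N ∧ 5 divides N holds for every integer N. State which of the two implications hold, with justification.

Both directions hold; the statement is true.

(←) Suppose 9 ∣ N and 5 ∣ N. Any common multiple of 9 and 5 is a multiple of their lcm; here gcd(9, 5) = 1, so lcm(9, 5) = 9·5 = 45, so 45 ∣ N.

(→) If 45 ∣ N, write N = 45q. Since 45 = 5·9, N = 9·(5q), so 9 ∣ N; and since 45 = 9·5, N = 5·(9q), so 5 ∣ N.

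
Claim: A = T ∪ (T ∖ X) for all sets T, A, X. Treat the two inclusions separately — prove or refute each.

(⊆) This inclusion fails. Take T = ∅, A = {1}, X = ∅; then 1 ∈ A but 1 ∉ T ∪ (T ∖ X).

(⊇) This inclusion fails. Take T = {1}, A = ∅, X = ∅; then 1 ∈ T ∪ (T ∖ X) but 1 ∉ A.

(⊆) fails and (⊇) fails.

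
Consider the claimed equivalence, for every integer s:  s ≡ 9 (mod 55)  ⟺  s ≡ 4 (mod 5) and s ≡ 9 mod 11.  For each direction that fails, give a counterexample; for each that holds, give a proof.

(⇐) If s ≡ 4 (mod 5) and s ≡ 9 (mod 11), then by the Chinese remainder theorem s ≡ 9 (mod 55). This is exactly s ≡ 9 (mod 55).

(⇒) Suppose s ≡ 9 (mod 55); write s = 55j + 9. Since 5 ∣ 55, reducing mod 5 gives s ≡ 9 ≡ 4 (mod 5); since 11 ∣ 55, reducing mod 11 gives s ≡ 9 (mod 11).

Both directions hold; the statement is true.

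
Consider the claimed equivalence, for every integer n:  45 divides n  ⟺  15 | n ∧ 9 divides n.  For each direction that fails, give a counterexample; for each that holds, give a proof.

[⇒] If 45 ∣ n, write n = 45q. Since 45 = 3·15, n = 15·(3q), so 15 ∣ n; and since 45 = 5·9, n = 9·(5q), so 9 ∣ n.

[⇐] Suppose 15 ∣ n and 9 ∣ n. Any common multiple of 15 and 9 is a multiple of their lcm; here lcm(15, 9) = 15·9/gcd(15, 9) = 135/3 = 45, so 45 ∣ n.

Equivalent; both directions hold.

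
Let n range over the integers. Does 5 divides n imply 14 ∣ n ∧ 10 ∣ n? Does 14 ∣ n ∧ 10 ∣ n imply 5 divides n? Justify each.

(⇐) Suppose 14 ∣ n and 10 ∣ n. Any common multiple of 14 and 10 is a multiple of their lcm; here lcm(14, 10) = 14·10/gcd(14, 10) = 140/2 = 70, so 70 ∣ n. Since 5 ∣ 70, it follows that 5 ∣ n.

(⇒) This fails: take n = 5. Certainly 5 ∣ 5, but 14 ∤ 5.

Only the reverse direction holds.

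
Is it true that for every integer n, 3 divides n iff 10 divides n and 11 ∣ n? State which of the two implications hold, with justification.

(⇒) This fails: take n = 3. Certainly 3 ∣ 3, but 10 ∤ 3.

(⇐) This fails: take n = 110. Both 10 ∣ 110 and 11 ∣ 110, yet 110 is not a multiple of 3 (since 110 = 36·3 + 2), so 3 ∤ 110.

Neither direction holds.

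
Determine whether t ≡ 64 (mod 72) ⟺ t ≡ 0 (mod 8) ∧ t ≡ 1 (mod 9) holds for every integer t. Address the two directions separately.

(⇒) Suppose t ≡ 64 (mod 72); write t = 72j + 64. Since 8 ∣ 72, reducing mod 8 gives t ≡ 64 ≡ 0 (mod 8); since 9 ∣ 72, reducing mod 9 gives t ≡ 64 ≡ 1 (mod 9).

(⇐) Conversely, if t ≡ 0 (mod 8) and t ≡ 1 (mod 9), then by the Chinese remainder theorem t ≡ 64 (mod 72). This is exactly t ≡ 64 (mod 72).

The biconditional holds.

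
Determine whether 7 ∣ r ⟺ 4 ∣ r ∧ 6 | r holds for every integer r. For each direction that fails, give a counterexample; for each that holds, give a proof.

Both directions fail.

(→) This fails: take r = 7. Certainly 7 ∣ 7, but 4 ∤ 7.

(←) This fails: take r = 12. Both 4 ∣ 12 and 6 ∣ 12, yet 12 is not a multiple of 7 (since 12 = 1·7 + 5), so 7 ∤ 12.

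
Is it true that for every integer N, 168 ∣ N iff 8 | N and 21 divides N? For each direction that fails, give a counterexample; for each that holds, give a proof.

Equivalent; both directions hold.

[⇒] If 168 ∣ N, write N = 168q. Since 168 = 21·8, N = 8·(21q), so 8 ∣ N; and since 168 = 8·21, N = 21·(8q), so 21 ∣ N.

[⇐] Suppose 8 ∣ N and 21 ∣ N. Any common multiple of 8 and 21 is a multiple of their lcm; here gcd(8, 21) = 1, so lcm(8, 21) = 8·21 = 168, so 168 ∣ N.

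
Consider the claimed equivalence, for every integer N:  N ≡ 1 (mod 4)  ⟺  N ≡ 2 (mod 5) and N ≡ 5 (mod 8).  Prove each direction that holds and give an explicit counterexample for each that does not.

[⇐] If N ≡ 2 (mod 5) and N ≡ 5 (mod 8), then by the Chinese remainder theorem N ≡ 37 (mod 40). Since 37 ≡ 1 (mod 4) and 4 ∣ 40, we get N ≡ 1 (mod 4).

[⇒] This fails: N = 1 gives 1 ≡ 1 (mod 4) but 1 ≡ 1 (mod 5), so the conjunction on the right does not hold.

The forward direction fails; the converse holds.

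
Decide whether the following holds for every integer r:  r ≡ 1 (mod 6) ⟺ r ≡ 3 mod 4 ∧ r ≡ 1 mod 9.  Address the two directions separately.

[⇐] If r ≡ 3 (mod 4) and r ≡ 1 (mod 9), then by the Chinese remainder theorem r ≡ 19 (mod 36). Since 19 ≡ 1 (mod 6) and 6 ∣ 36, we get r ≡ 1 (mod 6).

[⇒] This fails: r = 1 gives 1 ≡ 1 (mod 6) but 1 ≡ 1 (mod 4), so the conjunction on the right does not hold.

Only the converse holds.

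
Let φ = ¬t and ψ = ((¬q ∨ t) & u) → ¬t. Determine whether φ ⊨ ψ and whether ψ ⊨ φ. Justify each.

Forward direction. Assume the antecedent. If t is true, the antecedent cannot hold. If t is false, ((¬q ∨ t) & u) → ¬t reduces to true regardless of the other variables. Either way ((¬q ∨ t) & u) → ¬t holds.

Converse. This fails. Under t = T, q = F, u = F, the left side is false but the right side is true.

Only the forward implication holds.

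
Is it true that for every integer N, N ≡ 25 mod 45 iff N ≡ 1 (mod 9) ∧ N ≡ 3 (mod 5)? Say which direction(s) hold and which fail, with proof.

(⟹) This fails: N = 25 gives 25 ≡ 25 (mod 45) but 25 ≡ 7 (mod 9), so the conjunction on the right does not hold.

(⟸) This fails: N = 28 satisfies both congruences on the right (28 ≡ 1 mod 9 and 28 ≡ 3 mod 5) yet 28 ≡ 28 (mod 45), not 25.

Neither direction holds.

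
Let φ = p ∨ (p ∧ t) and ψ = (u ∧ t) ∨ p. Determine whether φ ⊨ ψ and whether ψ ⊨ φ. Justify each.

Not equivalent: only (⇒) holds.

[⇐] This fails. Under p = F, u = T, t = T, the left side is false but the right side is true.

[⇒] Assume the antecedent. If p is true, (u ∧ t) ∨ p reduces to true regardless of the other variables. If p is false, the antecedent cannot hold. Either way (u ∧ t) ∨ p holds.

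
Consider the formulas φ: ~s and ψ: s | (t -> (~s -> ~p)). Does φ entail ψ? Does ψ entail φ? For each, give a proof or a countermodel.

(⇒) fails and (⇐) fails.

(⟹) This fails. Under s = F, t = T, p = T, the left side is true but the right side is false.

(⟸) This fails. Under s = T, t = F, p = F, the left side is false but the right side is true.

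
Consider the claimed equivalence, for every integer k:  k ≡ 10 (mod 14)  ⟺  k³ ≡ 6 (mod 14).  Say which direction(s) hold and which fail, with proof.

The forward direction holds; the converse fails.

(←) This fails: take k = 6. Then 6³ = 216 ≡ 6 (mod 14), yet 6 ≡ 6 (mod 14), not 10.

(→) Suppose k ≡ 10 (mod 14). Write k = 14j + 10. Then (14j + 10)³ = 2744j³ + 5880j² + 4200j + 1000 = 14(196j³ + 420j² + 300j + 71) + 6, so k³ ≡ 6 (mod 14).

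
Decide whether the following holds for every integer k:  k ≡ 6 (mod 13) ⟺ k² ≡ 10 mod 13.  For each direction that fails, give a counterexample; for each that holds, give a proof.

Converse. This fails: take k = 7. Then 7² = 49 ≡ 10 (mod 13), yet 7 ≡ 7 (mod 13), not 6.

Forward direction. Suppose k ≡ 6 (mod 13). Write k = 13j + 6. Then (13j + 6)² = 169j² + 156j + 36 = 13(13j² + 12j + 2) + 10, so k² ≡ 10 (mod 13).

(⇒) holds; (⇐) fails.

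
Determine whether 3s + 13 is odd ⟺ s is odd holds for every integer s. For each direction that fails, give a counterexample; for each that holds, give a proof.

(⇒) fails and (⇐) fails.

Forward direction. This fails: s = 4 gives 3s + 13 = 25, which is odd, but 4 is even, not odd.

Converse. This also fails: s = 5 is odd, but 3s + 13 = 28 is even, not odd.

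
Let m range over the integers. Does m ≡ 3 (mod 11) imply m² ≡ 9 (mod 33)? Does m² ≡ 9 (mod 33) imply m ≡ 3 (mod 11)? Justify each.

(→) This fails: take m = 14. Then 14 ≡ 3 (mod 11), but 14² = 196 ≡ 31 (mod 33), not 9.

(←) This fails: take m = 30. Then 30² = 900 ≡ 9 (mod 33), yet 30 ≡ 8 (mod 11), not 3.

(⇒) fails and (⇐) fails.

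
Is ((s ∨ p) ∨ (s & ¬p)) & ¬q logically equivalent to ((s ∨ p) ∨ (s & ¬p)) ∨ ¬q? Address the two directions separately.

[⇒] Assume the antecedent. If q is true, the antecedent cannot hold. If q is false, ((s ∨ p) ∨ (s & ¬p)) ∨ ¬q reduces to true regardless of the other variables. Either way ((s ∨ p) ∨ (s & ¬p)) ∨ ¬q holds.

[⇐] This fails. Under q = F, p = F, s = F, the left side is false but the right side is true.

Only the forward direction holds.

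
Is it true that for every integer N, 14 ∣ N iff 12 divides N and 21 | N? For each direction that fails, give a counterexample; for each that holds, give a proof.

(⇒) fails; (⇐) holds.

(⇒) This fails: take N = 14. Certainly 14 ∣ 14, but 12 ∤ 14.

(⇐) Suppose 12 ∣ N and 21 ∣ N. Any common multiple of 12 and 21 is a multiple of their lcm; here lcm(12, 21) = 12·21/gcd(12, 21) = 252/3 = 84, so 84 ∣ N. Since 14 ∣ 84, it follows that 14 ∣ N.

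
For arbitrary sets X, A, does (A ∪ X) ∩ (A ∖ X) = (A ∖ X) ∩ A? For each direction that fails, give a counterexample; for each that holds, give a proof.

(⊇) Let x ∈ (A ∖ X) ∩ A. Then x ∈ A and x ∉ X, from which x ∈ (A ∪ X) ∩ (A ∖ X).

(⊆) Let x ∈ (A ∪ X) ∩ (A ∖ X). Then x ∈ A and x ∉ X, from which x ∈ (A ∖ X) ∩ A.

Both inclusions hold; the sets are equal.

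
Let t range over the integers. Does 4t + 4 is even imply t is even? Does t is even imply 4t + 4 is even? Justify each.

(⇒) fails; (⇐) holds.

(⟸) Suppose t is even. Since 4 is even, 4t is even for every t, so 4t + 4 has the same parity as 4, which is even. Hence 4t + 4 is even.

(⟹) This fails: take t = 1. Then 4t + 4 = 8, which is even, yet t = 1 is odd, not even.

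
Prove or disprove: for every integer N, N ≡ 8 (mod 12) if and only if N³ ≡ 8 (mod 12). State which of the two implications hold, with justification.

(⇐) This fails: take N = 2. Then 2³ = 8 ≡ 8 (mod 12), yet 2 ≡ 2 (mod 12), not 8.

(⇒) Suppose N ≡ 8 (mod 12). Write N = 12j + 8. Then (12j + 8)³ = 1728j³ + 3456j² + 2304j + 512 = 12(144j³ + 288j² + 192j + 42) + 8, so N³ ≡ 8 (mod 12).

Only the forward direction holds.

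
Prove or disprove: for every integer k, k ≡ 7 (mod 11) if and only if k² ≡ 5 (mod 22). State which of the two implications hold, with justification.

(⟹) This fails: take k = 18. Then 18 ≡ 7 (mod 11), but 18² = 324 ≡ 16 (mod 22), not 5.

(⟸) This fails: take k = 15. Then 15² = 225 ≡ 5 (mod 22), yet 15 ≡ 4 (mod 11), not 7.

Neither direction holds.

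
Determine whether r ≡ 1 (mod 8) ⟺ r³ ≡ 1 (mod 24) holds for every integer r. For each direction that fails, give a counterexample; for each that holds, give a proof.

[⇒] This fails: take r = 9. Then 9 ≡ 1 (mod 8), but 9³ = 729 ≡ 9 (mod 24), not 1.

[⇐] Conversely, the residues r modulo 24 with r³ ≡ 1 (mod 24) are exactly {1}, and each is ≡ 1 (mod 8).

Only the reverse direction holds.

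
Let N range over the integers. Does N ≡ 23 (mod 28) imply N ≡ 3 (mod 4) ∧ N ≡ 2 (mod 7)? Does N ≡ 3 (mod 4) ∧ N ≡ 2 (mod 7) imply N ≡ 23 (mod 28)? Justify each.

Both directions hold; the statement is true.

(⇒) Suppose N ≡ 23 (mod 28); write N = 28j + 23. Since 4 ∣ 28, reducing mod 4 gives N ≡ 23 ≡ 3 (mod 4); since 7 ∣ 28, reducing mod 7 gives N ≡ 23 ≡ 2 (mod 7).

(⇐) Conversely, if N ≡ 3 (mod 4) and N ≡ 2 (mod 7), then by the Chinese remainder theorem N ≡ 23 (mod 28). This is exactly N ≡ 23 (mod 28).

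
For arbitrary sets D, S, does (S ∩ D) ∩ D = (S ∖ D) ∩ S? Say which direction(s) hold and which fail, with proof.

Both inclusions fail.

(⊆) This inclusion fails. Take D = {1}, S = {1}; then 1 ∈ (S ∩ D) ∩ D but 1 ∉ (S ∖ D) ∩ S.

(⊇) This inclusion fails. Take D = ∅, S = {1}; then 1 ∈ (S ∖ D) ∩ S but 1 ∉ (S ∩ D) ∩ D.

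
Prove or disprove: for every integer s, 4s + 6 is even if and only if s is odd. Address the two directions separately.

Not equivalent: only (⇐) holds.

(→) This fails: take s = 0. Then 4s + 6 = 6, which is even, yet s = 0 is even, not odd.

(←) Suppose s is odd. Since 4 is even, 4s is even for every s, so 4s + 6 has the same parity as 6, which is even. Hence 4s + 6 is even.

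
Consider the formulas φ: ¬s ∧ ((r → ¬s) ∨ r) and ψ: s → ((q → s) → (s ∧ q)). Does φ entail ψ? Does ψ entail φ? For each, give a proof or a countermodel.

[⇐] This fails. Under r = F, s = T, q = T, the left side is false but the right side is true.

[⇒] Assume the antecedent. If r is true, the antecedent forces (r = T, s = F, q = F) or (r = T, s = F, q = T), and s → ((q → s) → (s ∧ q)) holds there. If r is false, the antecedent forces (r = F, s = F, q = F) or (r = F, s = F, q = T), and s → ((q → s) → (s ∧ q)) holds there. Either way s → ((q → s) → (s ∧ q)) holds.

The forward direction holds; the converse fails.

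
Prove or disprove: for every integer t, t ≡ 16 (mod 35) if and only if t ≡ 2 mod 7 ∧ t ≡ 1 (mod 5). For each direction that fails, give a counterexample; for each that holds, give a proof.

(→) Suppose t ≡ 16 (mod 35); write t = 35j + 16. Since 7 ∣ 35, reducing mod 7 gives t ≡ 16 ≡ 2 (mod 7); since 5 ∣ 35, reducing mod 5 gives t ≡ 16 ≡ 1 (mod 5).

(←) Conversely, if t ≡ 2 (mod 7) and t ≡ 1 (mod 5), then by the Chinese remainder theorem t ≡ 16 (mod 35). This is exactly t ≡ 16 (mod 35).

The biconditional holds.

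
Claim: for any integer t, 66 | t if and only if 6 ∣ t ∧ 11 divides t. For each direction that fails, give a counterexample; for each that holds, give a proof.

Equivalent; both directions hold.

(→) If 66 ∣ t, write t = 66q. Since 66 = 11·6, t = 6·(11q), so 6 ∣ t; and since 66 = 6·11, t = 11·(6q), so 11 ∣ t.

(←) Suppose 6 ∣ t and 11 ∣ t. Any common multiple of 6 and 11 is a multiple of their lcm; here gcd(6, 11) = 1, so lcm(6, 11) = 6·11 = 66, so 66 ∣ t.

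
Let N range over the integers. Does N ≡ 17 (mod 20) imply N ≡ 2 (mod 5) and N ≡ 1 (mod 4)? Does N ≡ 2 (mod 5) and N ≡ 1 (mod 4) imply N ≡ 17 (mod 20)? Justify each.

(⇒) Suppose N ≡ 17 (mod 20); write N = 20j + 17. Since 5 ∣ 20, reducing mod 5 gives N ≡ 17 ≡ 2 (mod 5); since 4 ∣ 20, reducing mod 4 gives N ≡ 17 ≡ 1 (mod 4).

(⇐) Conversely, if N ≡ 2 (mod 5) and N ≡ 1 (mod 4), then by the Chinese remainder theorem N ≡ 17 (mod 20). This is exactly N ≡ 17 (mod 20).

Both directions hold.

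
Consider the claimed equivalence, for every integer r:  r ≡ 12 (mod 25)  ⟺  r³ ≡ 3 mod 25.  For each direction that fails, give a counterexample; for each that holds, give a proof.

The biconditional holds.

(⟹) Suppose r ≡ 12 (mod 25). Write r = 25j + 12. Then (25j + 12)³ = 15625j³ + 22500j² + 10800j + 1728 = 25(625j³ + 900j² + 432j + 69) + 3, so r³ ≡ 3 (mod 25).

(⟸) Conversely, suppose r³ ≡ 3 (mod 25). The only residue r in {0, …, 24} with r³ ≡ 3 (mod 25) is r = 12, so r ≡ 12 (mod 25).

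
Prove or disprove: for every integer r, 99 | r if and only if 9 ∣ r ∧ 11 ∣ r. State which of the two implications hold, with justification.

Both directions hold; the statement is true.

Forward direction. If 99 ∣ r, write r = 99q. Since 99 = 11·9, r = 9·(11q), so 9 ∣ r; and since 99 = 9·11, r = 11·(9q), so 11 ∣ r.

Converse. Suppose 9 ∣ r and 11 ∣ r. Any common multiple of 9 and 11 is a multiple of their lcm; here gcd(9, 11) = 1, so lcm(9, 11) = 9·11 = 99, so 99 ∣ r.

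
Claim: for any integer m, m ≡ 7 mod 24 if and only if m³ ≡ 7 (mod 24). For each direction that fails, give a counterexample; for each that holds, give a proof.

Converse. Suppose m³ ≡ 7 (mod 24). The only residue r in {0, …, 23} with r³ ≡ 7 (mod 24) is r = 7, so m ≡ 7 (mod 24).

Forward direction. Suppose m ≡ 7 mod 24. Write m = 24j + 7. Then (24j + 7)³ = 13824j³ + 12096j² + 3528j + 343 = 24(576j³ + 504j² + 147j + 14) + 7, so m³ ≡ 7 (mod 24).

Both implications hold.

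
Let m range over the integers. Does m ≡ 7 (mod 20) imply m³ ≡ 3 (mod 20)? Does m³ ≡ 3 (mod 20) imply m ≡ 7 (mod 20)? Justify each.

Both directions hold; the statement is true.

Forward direction. Suppose m ≡ 7 (mod 20). Write m = 20j + 7. Then (20j + 7)³ = 8000j³ + 8400j² + 2940j + 343 = 20(400j³ + 420j² + 147j + 17) + 3, so m³ ≡ 3 (mod 20).

Converse. Suppose m³ ≡ 3 (mod 20). The only residue r in {0, …, 19} with r³ ≡ 3 (mod 20) is r = 7, so m ≡ 7 (mod 20).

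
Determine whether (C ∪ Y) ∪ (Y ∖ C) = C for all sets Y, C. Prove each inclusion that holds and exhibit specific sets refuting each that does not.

(⊆) This inclusion fails. Take Y = {1}, C = ∅; then 1 ∈ (C ∪ Y) ∪ (Y ∖ C) but 1 ∉ C.

(⊇) Let x ∈ C. Then either x ∈ C and x ∉ Y; or x ∈ Y ∩ C. In each case x ∈ (C ∪ Y) ∪ (Y ∖ C), so C ⊆ (C ∪ Y) ∪ (Y ∖ C).

The sets are not equal: only the reverse inclusion holds.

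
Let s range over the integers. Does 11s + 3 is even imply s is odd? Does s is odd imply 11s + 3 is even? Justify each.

Both directions hold; the statement is true.

Forward direction. Suppose 11s + 3 is even. Since 11 is odd, 11s and s have the same parity, so 11s + 3 ≡ s + 3 (mod 2). As 3 is odd, 11s + 3 is even exactly when s is odd. Thus s is odd.

Converse. Suppose s is odd; write s = 2j + 1. Then 11s + 3 = 11·(2j + 1) + 3 = 2·11j + 14, which is even.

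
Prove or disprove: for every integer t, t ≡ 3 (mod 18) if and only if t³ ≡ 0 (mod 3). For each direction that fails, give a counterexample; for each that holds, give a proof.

Not equivalent: only (⇒) holds.

(⟹) Suppose t ≡ 3 (mod 18). Then t³ ≡ 3³ = 27 (mod 18), and since 3 ∣ 18, also t³ ≡ 0 (mod 3).

(⟸) This fails: take t = 0. Then 0³ = 0 ≡ 0 (mod 3), yet 0 ≡ 0 (mod 18), not 3.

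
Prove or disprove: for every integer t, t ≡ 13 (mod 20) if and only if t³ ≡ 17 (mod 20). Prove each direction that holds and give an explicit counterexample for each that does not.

[⇒] Suppose t ≡ 13 (mod 20). Write t = 20j + 13. Then (20j + 13)³ = 8000j³ + 15600j² + 10140j + 2197 = 20(400j³ + 780j² + 507j + 109) + 17, so t³ ≡ 17 (mod 20).

[⇐] Conversely, suppose t³ ≡ 17 (mod 20). The only residue r in {0, …, 19} with r³ ≡ 17 (mod 20) is r = 13, so t ≡ 13 (mod 20).

Both directions hold.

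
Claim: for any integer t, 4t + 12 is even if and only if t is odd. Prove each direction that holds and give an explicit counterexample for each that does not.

(⇒) This fails: take t = 4. Then 4t + 12 = 28, which is even, yet t = 4 is even, not odd.

(⇐) Suppose t is odd. Since 4 is even, 4t is even for every t, so 4t + 12 has the same parity as 12, which is even. Hence 4t + 12 is even.

The forward direction fails; the converse holds.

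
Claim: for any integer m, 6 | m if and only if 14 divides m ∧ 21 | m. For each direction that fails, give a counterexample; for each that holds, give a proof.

(→) This fails: take m = 6. Certainly 6 ∣ 6, but 14 ∤ 6.

(←) Suppose 14 ∣ m and 21 ∣ m. Any common multiple of 14 and 21 is a multiple of their lcm; here lcm(14, 21) = 14·21/gcd(14, 21) = 294/7 = 42, so 42 ∣ m. Since 6 ∣ 42, it follows that 6 ∣ m.

Only the converse holds.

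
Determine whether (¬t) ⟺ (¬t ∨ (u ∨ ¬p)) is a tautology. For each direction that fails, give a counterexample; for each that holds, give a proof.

(⟸) This fails. Under u = F, t = T, p = F, the left side is false but the right side is true.

(⟹) Assume the antecedent. If u is true, ¬t ∨ (u ∨ ¬p) reduces to true regardless of the other variables. If u is false, the antecedent forces (u = F, t = F, p = F) or (u = F, t = F, p = T), and ¬t ∨ (u ∨ ¬p) holds there. Either way ¬t ∨ (u ∨ ¬p) holds.

Only the forward direction holds.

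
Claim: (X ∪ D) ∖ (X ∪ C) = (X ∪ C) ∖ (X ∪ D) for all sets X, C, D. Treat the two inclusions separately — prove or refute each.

(⊆) fails and (⊇) fails.

Forward inclusion. This inclusion fails. Take X = ∅, C = ∅, D = {1}; then 1 ∈ (X ∪ D) ∖ (X ∪ C) but 1 ∉ (X ∪ C) ∖ (X ∪ D).

Reverse inclusion. This inclusion fails. Take X = ∅, C = {1}, D = ∅; then 1 ∈ (X ∪ C) ∖ (X ∪ D) but 1 ∉ (X ∪ D) ∖ (X ∪ C).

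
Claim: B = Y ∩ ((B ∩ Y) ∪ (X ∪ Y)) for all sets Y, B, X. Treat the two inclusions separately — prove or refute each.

Forward inclusion. This inclusion fails. Take Y = ∅, B = {1}, X = ∅; then 1 ∈ B but 1 ∉ Y ∩ ((B ∩ Y) ∪ (X ∪ Y)).

Reverse inclusion. This inclusion fails. Take Y = {1}, B = ∅, X = ∅; then 1 ∈ Y ∩ ((B ∩ Y) ∪ (X ∪ Y)) but 1 ∉ B.

Neither inclusion holds.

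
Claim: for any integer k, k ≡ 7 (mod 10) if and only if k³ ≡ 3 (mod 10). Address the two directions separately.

Both implications hold.

(→) Suppose k ≡ 7 (mod 10). Write k = 10j + 7. Then (10j + 7)³ = 1000j³ + 2100j² + 1470j + 343 = 10(100j³ + 210j² + 147j + 34) + 3, so k³ ≡ 3 (mod 10).

(←) For the converse, argue contrapositively. If k ≢ 7 (mod 10), then k is congruent to one of 0, 1, 2, 3, 4, 5, 6, 8, 9 modulo 10, and these give k³ ≡ 0, 1, 8, 7, 4, 5, 6, 2, 9 respectively — never 3.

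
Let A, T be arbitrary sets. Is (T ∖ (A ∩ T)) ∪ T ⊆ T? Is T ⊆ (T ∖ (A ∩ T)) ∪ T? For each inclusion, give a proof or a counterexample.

Both inclusions hold.

(⟹) Let x ∈ (T ∖ (A ∩ T)) ∪ T. Then either x ∈ T and x ∉ A; or x ∈ A ∩ T. In each case x ∈ T, so (T ∖ (A ∩ T)) ∪ T ⊆ T.

(⟸) Let x ∈ T. Then either x ∈ T and x ∉ A; or x ∈ A ∩ T. In each case x ∈ (T ∖ (A ∩ T)) ∪ T, so T ⊆ (T ∖ (A ∩ T)) ∪ T.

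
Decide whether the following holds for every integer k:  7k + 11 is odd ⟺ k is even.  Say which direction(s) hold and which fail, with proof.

Both implications hold.

Forward direction. Suppose 7k + 11 is odd. Since 7 is odd, 7k and k have the same parity, so 7k + 11 ≡ k + 11 (mod 2). As 11 is odd, 7k + 11 is odd exactly when k is even. Thus k is even.

Converse. Suppose k is even; write k = 2j. Then 7k + 11 = 7·(2j) + 11 = 2·7j + 11, which is odd.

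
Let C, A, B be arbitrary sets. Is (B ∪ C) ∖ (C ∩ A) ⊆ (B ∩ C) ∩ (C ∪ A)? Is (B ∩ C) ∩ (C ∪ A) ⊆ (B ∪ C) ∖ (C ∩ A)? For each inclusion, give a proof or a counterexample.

(⟹) This inclusion fails. Take C = {1}, A = ∅, B = ∅; then 1 ∈ (B ∪ C) ∖ (C ∩ A) but 1 ∉ (B ∩ C) ∩ (C ∪ A).

(⟸) This inclusion fails. Take C = {1}, A = {1}, B = {1}; then 1 ∈ (B ∩ C) ∩ (C ∪ A) but 1 ∉ (B ∪ C) ∖ (C ∩ A).

Both inclusions fail.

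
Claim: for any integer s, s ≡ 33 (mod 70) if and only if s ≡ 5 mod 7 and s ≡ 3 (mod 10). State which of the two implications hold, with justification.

(⇒) Suppose s ≡ 33 (mod 70); write s = 70j + 33. Since 7 ∣ 70, reducing mod 7 gives s ≡ 33 ≡ 5 (mod 7); since 10 ∣ 70, reducing mod 10 gives s ≡ 33 ≡ 3 (mod 10).

(⇐) Conversely, if s ≡ 5 (mod 7) and s ≡ 3 (mod 10), then by the Chinese remainder theorem s ≡ 33 (mod 70). This is exactly s ≡ 33 (mod 70).

Both directions hold.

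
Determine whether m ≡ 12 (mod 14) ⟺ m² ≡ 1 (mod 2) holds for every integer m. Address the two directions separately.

Neither implication holds.

Forward direction. This fails: take m = 12. Then 12 ≡ 12 (mod 14), but 12² = 144 ≡ 0 (mod 2), not 1.

Converse. This fails: take m = 1. Then 1² = 1 ≡ 1 (mod 2), yet 1 ≡ 1 (mod 14), not 12.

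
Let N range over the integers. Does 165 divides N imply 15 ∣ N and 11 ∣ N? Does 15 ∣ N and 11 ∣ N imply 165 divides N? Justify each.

Both directions hold.

Converse. Suppose 15 ∣ N and 11 ∣ N. Any common multiple of 15 and 11 is a multiple of their lcm; here gcd(15, 11) = 1, so lcm(15, 11) = 15·11 = 165, so 165 ∣ N.

Forward direction. If 165 ∣ N, write N = 165q. Since 165 = 11·15, N = 15·(11q), so 15 ∣ N; and since 165 = 15·11, N = 11·(15q), so 11 ∣ N.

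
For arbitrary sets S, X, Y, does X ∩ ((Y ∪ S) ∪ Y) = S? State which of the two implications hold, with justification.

Both inclusions fail.

Forward inclusion. This inclusion fails. Take S = ∅, X = {1}, Y = {1}; then 1 ∈ X ∩ ((Y ∪ S) ∪ Y) but 1 ∉ S.

Reverse inclusion. This inclusion fails. Take S = {1}, X = ∅, Y = ∅; then 1 ∈ S but 1 ∉ X ∩ ((Y ∪ S) ∪ Y).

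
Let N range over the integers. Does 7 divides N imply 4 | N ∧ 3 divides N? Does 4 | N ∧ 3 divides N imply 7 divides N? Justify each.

(→) This fails: take N = 7. Certainly 7 ∣ 7, but 4 ∤ 7.

(←) This fails: take N = 12. Both 4 ∣ 12 and 3 ∣ 12, yet 12 is not a multiple of 7 (since 12 = 1·7 + 5), so 7 ∤ 12.

Both directions fail.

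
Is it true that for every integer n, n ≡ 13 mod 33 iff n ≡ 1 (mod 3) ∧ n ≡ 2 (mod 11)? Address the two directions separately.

The biconditional holds.

Forward direction. Suppose n ≡ 13 (mod 33); write n = 33j + 13. Since 3 ∣ 33, reducing mod 3 gives n ≡ 13 ≡ 1 (mod 3); since 11 ∣ 33, reducing mod 11 gives n ≡ 13 ≡ 2 (mod 11).

Converse. If n ≡ 1 (mod 3) and n ≡ 2 (mod 11), then by the Chinese remainder theorem n ≡ 13 (mod 33). This is exactly n ≡ 13 (mod 33).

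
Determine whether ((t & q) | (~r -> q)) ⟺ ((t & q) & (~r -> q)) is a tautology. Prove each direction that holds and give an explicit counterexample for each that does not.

Converse. Assume the antecedent. If t is true, the antecedent forces (t = T, q = T, r = F) or (t = T, q = T, r = T), and (t & q) | (~r -> q) holds there. If t is false, the antecedent cannot hold. Either way (t & q) | (~r -> q) holds.

Forward direction. This fails. Under t = F, q = T, r = F, the left side is true but the right side is false.

Not equivalent: only (⇐) holds.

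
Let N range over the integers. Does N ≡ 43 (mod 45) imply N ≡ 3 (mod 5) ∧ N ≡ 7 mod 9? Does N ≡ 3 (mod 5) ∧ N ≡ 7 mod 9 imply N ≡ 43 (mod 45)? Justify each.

(⇒) Suppose N ≡ 43 (mod 45); write N = 45j + 43. Since 5 ∣ 45, reducing mod 5 gives N ≡ 43 ≡ 3 (mod 5); since 9 ∣ 45, reducing mod 9 gives N ≡ 43 ≡ 7 (mod 9).

(⇐) Conversely, if N ≡ 3 (mod 5) and N ≡ 7 (mod 9), then by the Chinese remainder theorem N ≡ 43 (mod 45). This is exactly N ≡ 43 (mod 45).

Both implications hold.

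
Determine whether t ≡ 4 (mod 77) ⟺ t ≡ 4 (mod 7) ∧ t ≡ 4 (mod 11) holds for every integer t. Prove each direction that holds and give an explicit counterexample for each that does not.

Both directions hold; the statement is true.

Forward direction. Suppose t ≡ 4 (mod 77); write t = 77j + 4. Since 7 ∣ 77, reducing mod 7 gives t ≡ 4 (mod 7); since 11 ∣ 77, reducing mod 11 gives t ≡ 4 (mod 11).

Converse. If t ≡ 4 (mod 7) and t ≡ 4 (mod 11), then by the Chinese remainder theorem t ≡ 4 (mod 77). This is exactly t ≡ 4 (mod 77).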